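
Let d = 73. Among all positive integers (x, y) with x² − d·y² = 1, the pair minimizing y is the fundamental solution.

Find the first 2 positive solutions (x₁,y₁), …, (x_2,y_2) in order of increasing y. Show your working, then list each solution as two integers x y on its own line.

2281249 267000
10408194000001 1218186966000

[8; 1,1,5,5,1,1,16] for √73; ℓ=7 ⇒ convergent index 13
a_0=8:  p_0=8·1+0=8,  q_0=8·0+1=1
a_1=1:  p_1=1·8+1=9,  q_1=1·1+0=1
…
a_3=5:  p_3=5·17+9=94,  q_3=5·2+1=11
a_4=5:  p_4=5·94+17=487,  q_4=5·11+2=57
a_5=1:  p_5=1·487+94=581,  q_5=1·57+11=68
a_6=1:  p_6=1·581+487=1068,  q_6=1·68+57=125
…
a_8=1:  p_8=1·17669+1068=18737,  q_8=1·2068+125=2193
a_9=1:  p_9=1·18737+17669=36406,  q_9=1·2193+2068=4261
…
a_11=5:  p_11=5·200767+36406=1040241,  q_11=5·23498+4261=121751
a_12=1:  p_12=1·1040241+200767=1241008,  q_12=1·121751+23498=145249
a_13=1:  p_13=1·1241008+1040241=2281249,  q_13=1·145249+121751=267000
fundamental: x₁=2281249, y₁=267000  (since 5204097000001 − 73·71289000000 = 1)
(x_2, y_2) = (2281249·2281249 + 73·267000·267000, 2281249·267000 + 267000·2281249) = (10408194000001, 1218186966000)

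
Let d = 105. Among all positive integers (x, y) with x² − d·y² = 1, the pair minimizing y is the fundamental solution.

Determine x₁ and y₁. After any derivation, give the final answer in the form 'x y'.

√105 = [10; 4,20, …], period ℓ=2 (even) → k=1
i=0: a=10 ⇒ p=10, q=1
i=1: a=4 ⇒ p=41, q=4
(x₁, y₁) = (41, 4);  41² − 105·4² = 1 ✓

41 4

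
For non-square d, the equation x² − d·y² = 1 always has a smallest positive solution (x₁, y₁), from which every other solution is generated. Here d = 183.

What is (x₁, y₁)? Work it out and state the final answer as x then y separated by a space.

√183 → a₀=13, period (1,1,8,1,1,26); ℓ=6 even so k=5
step 0: (13, 1)  from 13·(1,0) + (0,1)
step 1: (14, 1)  from 1·(13,1) + (1,0)
…
step 4: (257, 19)  from 1·(230,17) + (27,2)
step 5: (487, 36)  from 1·(257,19) + (230,17)
→ (487, 36).  Check: 487²=237169, 183·36²=237168, difference 1.

487 36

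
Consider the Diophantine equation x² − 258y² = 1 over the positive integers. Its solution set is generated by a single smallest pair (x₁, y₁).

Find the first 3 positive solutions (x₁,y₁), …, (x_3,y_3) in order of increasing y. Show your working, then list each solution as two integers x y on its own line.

√258 = [16; 16,32, …], period ℓ=2 (even) → k=1
k=0  a_k=16  p_k/q_k = 16/1
k=1  a_k=16  p_k/q_k = 257/16
→ (257, 16).  Check: 257²=66049, 258·16²=66048, difference 1.
k=2:  x_2 = 257·257+258·16·16 = 132097,  y_2 = 257·16+16·257 = 8224
k=3:  x_3 = 257·132097+258·16·8224 = 67897601,  y_3 = 257·8224+16·132097 = 4227120

257 16
132097 8224
67897601 4227120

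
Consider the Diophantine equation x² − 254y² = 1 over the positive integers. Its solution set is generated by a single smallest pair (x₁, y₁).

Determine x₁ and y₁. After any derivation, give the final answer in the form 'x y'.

255 16

√254 → a₀=15, period (1,14,1,30); ℓ=4 even so k=3
i=0: a=15 ⇒ p=15, q=1
i=1: a=1 ⇒ p=16, q=1
i=2: a=14 ⇒ p=239, q=15
i=3: a=1 ⇒ p=255, q=16
→ (255, 16).  Check: 255²=65025, 254·16²=65024, difference 1.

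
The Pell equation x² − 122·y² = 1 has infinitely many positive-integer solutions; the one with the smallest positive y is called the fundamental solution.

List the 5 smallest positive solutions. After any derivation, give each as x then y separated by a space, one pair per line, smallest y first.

243 22
118097 10692
57394899 5196290
27893802817 2525386248
13556330774163 1227332520238

√122 = [11; 22, …], period ℓ=1 (odd) → k=1
step 0: (11, 1)  from 11·(1,0) + (0,1)
step 1: (243, 22)  from 22·(11,1) + (1,0)
→ (243, 22).  Check: 243²=59049, 122·22²=59048, difference 1.
(x_2, y_2) = (243·243 + 122·22·22, 243·22 + 22·243) = (118097, 10692)
(x_3, y_3) = (243·118097 + 122·22·10692, 243·10692 + 22·118097) = (57394899, 5196290)
(x_4, y_4) = (243·57394899 + 122·22·5196290, 243·5196290 + 22·57394899) = (27893802817, 2525386248)
(x_5, y_5) = (243·27893802817 + 122·22·2525386248, 243·2525386248 + 22·27893802817) = (13556330774163, 1227332520238)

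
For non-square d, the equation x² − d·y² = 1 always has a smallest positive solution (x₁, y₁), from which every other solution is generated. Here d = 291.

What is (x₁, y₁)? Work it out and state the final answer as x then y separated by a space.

[17; 17,34] for √291; ℓ=2 ⇒ convergent index 1
i=0: a=17 ⇒ p=17, q=1
i=1: a=17 ⇒ p=290, q=17
→ (290, 17).  Check: 290²=84100, 291·17²=84099, difference 1.

290 17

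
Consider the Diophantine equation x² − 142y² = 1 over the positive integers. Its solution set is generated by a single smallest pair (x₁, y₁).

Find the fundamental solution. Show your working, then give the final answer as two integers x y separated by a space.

√142 = [11; 1,10,1,22, …], period ℓ=4 (even) → k=3
i=0: a=11 ⇒ p=11, q=1
…
i=2: a=10 ⇒ p=131, q=11
i=3: a=1 ⇒ p=143, q=12
→ (143, 12).  Check: 143²=20449, 142·12²=20448, difference 1.

143 12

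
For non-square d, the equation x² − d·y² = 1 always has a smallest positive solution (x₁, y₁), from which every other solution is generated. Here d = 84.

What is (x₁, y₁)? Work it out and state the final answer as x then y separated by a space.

d=84: √d = [9; 6,18] (ℓ=2, even), read p_1/q_1
k=0  a_k=9  p_k/q_k = 9/1
k=1  a_k=6  p_k/q_k = 55/6
fundamental: x₁=55, y₁=6  (since 3025 − 84·36 = 1)

55 6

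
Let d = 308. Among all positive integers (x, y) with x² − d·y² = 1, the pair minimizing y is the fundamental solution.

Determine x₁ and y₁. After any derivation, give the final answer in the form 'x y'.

d=308: √d = [17; 1,1,4,1,1,34] (ℓ=6, even), read p_5/q_5
k=0  a_k=17  p_k/q_k = 17/1
…
k=3  a_k=4  p_k/q_k = 158/9
k=4  a_k=1  p_k/q_k = 193/11
k=5  a_k=1  p_k/q_k = 351/20
→ (351, 20).  Check: 351²=123201, 308·20²=123200, difference 1.

351 20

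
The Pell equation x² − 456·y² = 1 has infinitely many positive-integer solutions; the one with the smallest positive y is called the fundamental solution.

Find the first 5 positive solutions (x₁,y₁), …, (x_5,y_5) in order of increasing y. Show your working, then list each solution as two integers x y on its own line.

√456 → a₀=21, period (2,1,4,1,2,42); ℓ=6 even so k=5
k=0  a_k=21  p_k/q_k = 21/1
…
k=2  a_k=1  p_k/q_k = 64/3
…
k=4  a_k=1  p_k/q_k = 363/17
k=5  a_k=2  p_k/q_k = 1025/48
(x₁, y₁) = (1025, 48);  1025² − 456·48² = 1 ✓
k=2:  x_2 = 1025·1025+456·48·48 = 2101249,  y_2 = 1025·48+48·1025 = 98400
k=3:  x_3 = 1025·2101249+456·48·98400 = 4307559425,  y_3 = 1025·98400+48·2101249 = 201719952
k=4:  x_4 = 1025·4307559425+456·48·201719952 = 8830494720001,  y_4 = 1025·201719952+48·4307559425 = 413525803200
k=5:  x_5 = 1025·8830494720001+456·48·413525803200 = 18102509868442625,  y_5 = 1025·413525803200+48·8830494720001 = 847727694840048

1025 48
2101249 98400
4307559425 201719952
8830494720001 413525803200
18102509868442625 847727694840048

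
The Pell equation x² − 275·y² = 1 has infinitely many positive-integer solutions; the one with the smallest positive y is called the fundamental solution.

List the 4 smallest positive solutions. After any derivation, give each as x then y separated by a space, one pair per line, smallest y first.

199 12
79201 4776
31521799 1900836
12545596801 756527952

d=275: √d = [16; 1,1,2,1,1,32] (ℓ=6, even), read p_5/q_5
i=0: a=16 ⇒ p=16, q=1
…
i=2: a=1 ⇒ p=33, q=2
…
i=4: a=1 ⇒ p=116, q=7
i=5: a=1 ⇒ p=199, q=12
fundamental: x₁=199, y₁=12  (since 39601 − 275·144 = 1)
n=2: (199,12)∘(199,12) = (199·199+275·12·12, 199·12+12·199) = (79201,4776)
n=3: (79201,4776)∘(199,12) = (199·79201+275·12·4776, 199·4776+12·79201) = (31521799,1900836)
n=4: (31521799,1900836)∘(199,12) = (199·31521799+275·12·1900836, 199·1900836+12·31521799) = (12545596801,756527952)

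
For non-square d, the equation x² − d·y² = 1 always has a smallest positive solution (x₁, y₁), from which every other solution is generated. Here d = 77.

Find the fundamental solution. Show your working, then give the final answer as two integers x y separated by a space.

351 40

[8; 1,3,2,3,1,16] for √77; ℓ=6 ⇒ convergent index 5
a_0=8:  p_0=8·1+0=8,  q_0=8·0+1=1
a_1=1:  p_1=1·8+1=9,  q_1=1·1+0=1
a_2=3:  p_2=3·9+8=35,  q_2=3·1+1=4
a_3=2:  p_3=2·35+9=79,  q_3=2·4+1=9
a_4=3:  p_4=3·79+35=272,  q_4=3·9+4=31
a_5=1:  p_5=1·272+79=351,  q_5=1·31+9=40
→ (351, 40).  Check: 351²=123201, 77·40²=123200, difference 1.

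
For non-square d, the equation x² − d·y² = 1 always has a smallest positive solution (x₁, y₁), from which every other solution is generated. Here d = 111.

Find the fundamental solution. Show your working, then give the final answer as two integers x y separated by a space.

295 28

[10; 1,1,6,1,1,20] for √111; ℓ=6 ⇒ convergent index 5
i=0: a=10 ⇒ p=10, q=1
…
i=2: a=1 ⇒ p=21, q=2
i=3: a=6 ⇒ p=137, q=13
i=4: a=1 ⇒ p=158, q=15
i=5: a=1 ⇒ p=295, q=28
fundamental: x₁=295, y₁=28  (since 87025 − 111·784 = 1)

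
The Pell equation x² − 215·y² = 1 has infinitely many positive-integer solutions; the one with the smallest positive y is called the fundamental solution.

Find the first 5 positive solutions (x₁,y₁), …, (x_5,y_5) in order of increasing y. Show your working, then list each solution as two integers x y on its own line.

√215 = [14; 1,1,1,28, …], period ℓ=4 (even) → k=3
step 0: (14, 1)  from 14·(1,0) + (0,1)
…
step 2: (29, 2)  from 1·(15,1) + (14,1)
step 3: (44, 3)  from 1·(29,2) + (15,1)
fundamental: x₁=44, y₁=3  (since 1936 − 215·9 = 1)
(44+3√215)^2 = 3871 + 264√215
(44+3√215)^3 = 340604 + 23229√215
(44+3√215)^4 = 29969281 + 2043888√215
(44+3√215)^5 = 2636956124 + 179838915√215

44 3
3871 264
340604 23229
29969281 2043888
2636956124 179838915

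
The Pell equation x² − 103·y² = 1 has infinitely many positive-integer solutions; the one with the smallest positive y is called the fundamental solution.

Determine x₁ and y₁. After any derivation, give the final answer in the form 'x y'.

√103 = [10; 6,1,2,1,1,9,1,1,2,1,6,20, …], period ℓ=12 (even) → k=11
a_0=10:  p_0=10·1+0=10,  q_0=10·0+1=1
a_1=6:  p_1=6·10+1=61,  q_1=6·1+0=6
a_2=1:  p_2=1·61+10=71,  q_2=1·6+1=7
…
a_6=9:  p_6=9·477+274=4567,  q_6=9·47+27=450
a_7=1:  p_7=1·4567+477=5044,  q_7=1·450+47=497
a_8=1:  p_8=1·5044+4567=9611,  q_8=1·497+450=947
a_9=2:  p_9=2·9611+5044=24266,  q_9=2·947+497=2391
a_10=1:  p_10=1·24266+9611=33877,  q_10=1·2391+947=3338
a_11=6:  p_11=6·33877+24266=227528,  q_11=6·3338+2391=22419
(x₁, y₁) = (227528, 22419);  227528² − 103·22419² = 1 ✓

227528 22419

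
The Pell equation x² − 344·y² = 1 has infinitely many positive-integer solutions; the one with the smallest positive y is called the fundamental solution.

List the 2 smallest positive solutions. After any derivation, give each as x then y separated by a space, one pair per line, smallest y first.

√344 → a₀=18, period (1,1,4,1,3,1,4,1,1,36); ℓ=10 even so k=9
step 0: (18, 1)  from 18·(1,0) + (0,1)
…
step 5: (779, 42)  from 3·(204,11) + (167,9)
…
step 8: (5694, 307)  from 1·(4711,254) + (983,53)
step 9: (10405, 561)  from 1·(5694,307) + (4711,254)
fundamental: x₁=10405, y₁=561  (since 108264025 − 344·314721 = 1)
(10405+561√344)^2 = 216528049 + 11674410√344

10405 561
216528049 11674410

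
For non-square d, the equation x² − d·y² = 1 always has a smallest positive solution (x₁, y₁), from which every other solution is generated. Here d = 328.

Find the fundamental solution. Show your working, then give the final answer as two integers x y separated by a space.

[18; 9,36] for √328; ℓ=2 ⇒ convergent index 1
step 0: (18, 1)  from 18·(1,0) + (0,1)
step 1: (163, 9)  from 9·(18,1) + (1,0)
→ (163, 9).  Check: 163²=26569, 328·9²=26568, difference 1.

163 9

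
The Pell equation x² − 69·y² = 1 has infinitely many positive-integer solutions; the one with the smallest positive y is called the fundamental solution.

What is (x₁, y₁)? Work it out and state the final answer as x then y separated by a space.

7775 936

[8; 3,3,1,4,1,3,3,16] for √69; ℓ=8 ⇒ convergent index 7
step 0: (8, 1)  from 8·(1,0) + (0,1)
…
step 4: (515, 62)  from 4·(108,13) + (83,10)
step 5: (623, 75)  from 1·(515,62) + (108,13)
step 6: (2384, 287)  from 3·(623,75) + (515,62)
step 7: (7775, 936)  from 3·(2384,287) + (623,75)
fundamental: x₁=7775, y₁=936  (since 60450625 − 69·876096 = 1)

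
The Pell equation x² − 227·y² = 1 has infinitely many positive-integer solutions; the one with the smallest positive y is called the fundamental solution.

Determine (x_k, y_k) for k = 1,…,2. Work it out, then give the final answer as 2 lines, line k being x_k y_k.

√227 → a₀=15, period (15,30); ℓ=2 even so k=1
i=0: a=15 ⇒ p=15, q=1
i=1: a=15 ⇒ p=226, q=15
→ (226, 15).  Check: 226²=51076, 227·15²=51075, difference 1.
(x_2, y_2) = (226·226 + 227·15·15, 226·15 + 15·226) = (102151, 6780)

226 15
102151 6780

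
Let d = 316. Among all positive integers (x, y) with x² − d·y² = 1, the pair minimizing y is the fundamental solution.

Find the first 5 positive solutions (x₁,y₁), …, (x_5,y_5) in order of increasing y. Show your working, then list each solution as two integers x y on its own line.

√316 → a₀=17, period (1,3,2,8,2,3,1,34); ℓ=8 even so k=7
i=0: a=17 ⇒ p=17, q=1
i=1: a=1 ⇒ p=18, q=1
i=2: a=3 ⇒ p=71, q=4
…
i=6: a=3 ⇒ p=9937, q=559
i=7: a=1 ⇒ p=12799, q=720
(x₁, y₁) = (12799, 720);  12799² − 316·720² = 1 ✓
k=2:  x_2 = 12799·12799+316·720·720 = 327628801,  y_2 = 12799·720+720·12799 = 18430560
k=3:  x_3 = 12799·327628801+316·720·18430560 = 8386642035199,  y_3 = 12799·18430560+720·327628801 = 471785474160
k=4:  x_4 = 12799·8386642035199+316·720·471785474160 = 214681262489395201,  y_4 = 12799·471785474160+720·8386642035199 = 12076764549117120
k=5:  x_5 = 12799·214681262489395201+316·720·12076764549117120 = 5495410948816896319999,  y_5 = 12799·12076764549117120+720·214681262489395201 = 309141018456514563600

12799 720
327628801 18430560
8386642035199 471785474160
214681262489395201 12076764549117120
5495410948816896319999 309141018456514563600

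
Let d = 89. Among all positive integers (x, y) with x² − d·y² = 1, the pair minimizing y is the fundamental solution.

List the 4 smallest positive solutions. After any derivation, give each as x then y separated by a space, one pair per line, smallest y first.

500001 53000
500002000001 53000106000
500003000004500001 53000212000159000
500004000010000008000001 53000318000530000212000

[9; 2,3,3,2,18] for √89; ℓ=5 ⇒ convergent index 9
i=0: a=9 ⇒ p=9, q=1
…
i=6: a=2 ⇒ p=18934, q=2007
…
i=8: a=3 ⇒ p=216991, q=23001
i=9: a=2 ⇒ p=500001, q=53000
(x₁, y₁) = (500001, 53000);  500001² − 89·53000² = 1 ✓
n=2: (500001,53000)∘(500001,53000) = (500001·500001+89·53000·53000, 500001·53000+53000·500001) = (500002000001,53000106000)
n=3: (500002000001,53000106000)∘(500001,53000) = (500001·500002000001+89·53000·53000106000, 500001·53000106000+53000·500002000001) = (500003000004500001,53000212000159000)
n=4: (500003000004500001,53000212000159000)∘(500001,53000) = (500001·500003000004500001+89·53000·53000212000159000, 500001·53000212000159000+53000·500003000004500001) = (500004000010000008000001,53000318000530000212000)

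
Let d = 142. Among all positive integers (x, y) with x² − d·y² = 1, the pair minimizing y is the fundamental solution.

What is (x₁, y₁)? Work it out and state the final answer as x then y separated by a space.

143 12

d=142: √d = [11; 1,10,1,22] (ℓ=4, even), read p_3/q_3
i=0: a=11 ⇒ p=11, q=1
…
i=2: a=10 ⇒ p=131, q=11
i=3: a=1 ⇒ p=143, q=12
(x₁, y₁) = (143, 12);  143² − 142·12² = 1 ✓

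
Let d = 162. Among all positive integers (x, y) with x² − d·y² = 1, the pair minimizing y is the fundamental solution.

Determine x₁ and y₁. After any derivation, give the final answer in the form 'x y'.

19601 1540

[12; 1,2,1,2,12,2,1,2,1,24] for √162; ℓ=10 ⇒ convergent index 9
step 0: (12, 1)  from 12·(1,0) + (0,1)
step 1: (13, 1)  from 1·(12,1) + (1,0)
step 2: (38, 3)  from 2·(13,1) + (12,1)
step 3: (51, 4)  from 1·(38,3) + (13,1)
step 4: (140, 11)  from 2·(51,4) + (38,3)
step 5: (1731, 136)  from 12·(140,11) + (51,4)
step 6: (3602, 283)  from 2·(1731,136) + (140,11)
step 7: (5333, 419)  from 1·(3602,283) + (1731,136)
step 8: (14268, 1121)  from 2·(5333,419) + (3602,283)
step 9: (19601, 1540)  from 1·(14268,1121) + (5333,419)
→ (19601, 1540).  Check: 19601²=384199201, 162·1540²=384199200, difference 1.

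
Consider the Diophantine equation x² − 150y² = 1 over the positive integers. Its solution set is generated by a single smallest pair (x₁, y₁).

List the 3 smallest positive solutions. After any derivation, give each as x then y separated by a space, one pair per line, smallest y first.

49 4
4801 392
470449 38412

√150 → a₀=12, period (4,24); ℓ=2 even so k=1
k=0  a_k=12  p_k/q_k = 12/1
k=1  a_k=4  p_k/q_k = 49/4
→ (49, 4).  Check: 49²=2401, 150·4²=2400, difference 1.
(x_2, y_2) = (49·49 + 150·4·4, 49·4 + 4·49) = (4801, 392)
(x_3, y_3) = (49·4801 + 150·4·392, 49·392 + 4·4801) = (470449, 38412)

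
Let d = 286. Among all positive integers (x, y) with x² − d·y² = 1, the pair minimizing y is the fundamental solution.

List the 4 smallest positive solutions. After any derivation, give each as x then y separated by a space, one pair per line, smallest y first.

√286 = [16; 1,10,3,3,2,3,3,10,1,32, …], period ℓ=10 (even) → k=9
i=0: a=16 ⇒ p=16, q=1
…
i=4: a=3 ⇒ p=1911, q=113
i=5: a=2 ⇒ p=4397, q=260
…
i=7: a=3 ⇒ p=49703, q=2939
i=8: a=10 ⇒ p=512132, q=30283
i=9: a=1 ⇒ p=561835, q=33222
→ (561835, 33222).  Check: 561835²=315658567225, 286·33222²=315658567224, difference 1.
k=2:  x_2 = 561835·561835+286·33222·33222 = 631317134449,  y_2 = 561835·33222+33222·561835 = 37330564740
k=3:  x_3 = 561835·631317134449+286·33222·37330564740 = 709392124465745995,  y_3 = 561835·37330564740+33222·631317134449 = 41947235681362578
k=4:  x_4 = 561835·709392124465745995+286·33222·41947235681362578 = 797122648497793485067201,  y_4 = 561835·41947235681362578+33222·709392124465745995 = 47134850318039357456520

561835 33222
631317134449 37330564740
709392124465745995 41947235681362578
797122648497793485067201 47134850318039357456520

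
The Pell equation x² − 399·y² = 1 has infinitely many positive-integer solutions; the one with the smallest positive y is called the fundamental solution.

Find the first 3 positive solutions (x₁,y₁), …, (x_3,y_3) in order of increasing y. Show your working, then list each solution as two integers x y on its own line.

d=399: √d = [19; 1,38] (ℓ=2, even), read p_1/q_1
i=0: a=19 ⇒ p=19, q=1
i=1: a=1 ⇒ p=20, q=1
fundamental: x₁=20, y₁=1  (since 400 − 399·1 = 1)
(x_2, y_2) = (20·20 + 399·1·1, 20·1 + 1·20) = (799, 40)
(x_3, y_3) = (20·799 + 399·1·40, 20·40 + 1·799) = (31940, 1599)

20 1
799 40
31940 1599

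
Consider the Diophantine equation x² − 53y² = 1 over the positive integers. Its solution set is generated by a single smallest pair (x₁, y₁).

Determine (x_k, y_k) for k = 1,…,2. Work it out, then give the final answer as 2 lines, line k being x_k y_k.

66249 9100
8777860001 1205731800

√53 → a₀=7, period (3,1,1,3,14); ℓ=5 odd so k=9
i=0: a=7 ⇒ p=7, q=1
…
i=2: a=1 ⇒ p=29, q=4
…
i=4: a=3 ⇒ p=182, q=25
i=5: a=14 ⇒ p=2599, q=357
…
i=7: a=1 ⇒ p=10578, q=1453
i=8: a=1 ⇒ p=18557, q=2549
i=9: a=3 ⇒ p=66249, q=9100
(x₁, y₁) = (66249, 9100);  66249² − 53·9100² = 1 ✓
k=2:  x_2 = 66249·66249+53·9100·9100 = 8777860001,  y_2 = 66249·9100+9100·66249 = 1205731800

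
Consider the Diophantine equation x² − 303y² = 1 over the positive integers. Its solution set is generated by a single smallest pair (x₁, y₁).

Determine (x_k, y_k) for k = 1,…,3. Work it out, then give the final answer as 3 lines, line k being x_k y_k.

√303 → a₀=17, period (2,2,5,2,2,34); ℓ=6 even so k=5
a_0=17:  p_0=17·1+0=17,  q_0=17·0+1=1
…
a_2=2:  p_2=2·35+17=87,  q_2=2·2+1=5
a_3=5:  p_3=5·87+35=470,  q_3=5·5+2=27
a_4=2:  p_4=2·470+87=1027,  q_4=2·27+5=59
a_5=2:  p_5=2·1027+470=2524,  q_5=2·59+27=145
→ (2524, 145).  Check: 2524²=6370576, 303·145²=6370575, difference 1.
(x_2, y_2) = (2524·2524 + 303·145·145, 2524·145 + 145·2524) = (12741151, 731960)
(x_3, y_3) = (2524·12741151 + 303·145·731960, 2524·731960 + 145·12741151) = (64317327724, 3694933935)

2524 145
12741151 731960
64317327724 3694933935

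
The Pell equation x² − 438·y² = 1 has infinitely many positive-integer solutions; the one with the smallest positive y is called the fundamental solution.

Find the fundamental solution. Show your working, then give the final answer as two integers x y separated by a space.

293 14

√438 → a₀=20, period (1,12,1,40); ℓ=4 even so k=3
k=0  a_k=20  p_k/q_k = 20/1
k=1  a_k=1  p_k/q_k = 21/1
k=2  a_k=12  p_k/q_k = 272/13
k=3  a_k=1  p_k/q_k = 293/14
fundamental: x₁=293, y₁=14  (since 85849 − 438·196 = 1)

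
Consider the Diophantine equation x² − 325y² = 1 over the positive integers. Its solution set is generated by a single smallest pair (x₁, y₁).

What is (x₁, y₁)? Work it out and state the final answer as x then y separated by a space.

√325 = [18; 36, …], period ℓ=1 (odd) → k=1
a_0=18:  p_0=18·1+0=18,  q_0=18·0+1=1
a_1=36:  p_1=36·18+1=649,  q_1=36·1+0=36
fundamental: x₁=649, y₁=36  (since 421201 − 325·1296 = 1)

649 36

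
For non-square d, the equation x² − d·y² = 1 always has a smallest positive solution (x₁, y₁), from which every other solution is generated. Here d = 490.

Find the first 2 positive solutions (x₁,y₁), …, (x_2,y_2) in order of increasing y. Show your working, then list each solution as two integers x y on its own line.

√490 = [22; 7,2,1,4,4,4,1,2,7,44, …], period ℓ=10 (even) → k=9
k=0  a_k=22  p_k/q_k = 22/1
k=1  a_k=7  p_k/q_k = 155/7
…
k=3  a_k=1  p_k/q_k = 487/22
…
k=5  a_k=4  p_k/q_k = 9607/434
k=6  a_k=4  p_k/q_k = 40708/1839
k=7  a_k=1  p_k/q_k = 50315/2273
k=8  a_k=2  p_k/q_k = 141338/6385
k=9  a_k=7  p_k/q_k = 1039681/46968
→ (1039681, 46968).  Check: 1039681²=1080936581761, 490·46968²=1080936581760, difference 1.
(x_2, y_2) = (1039681·1039681 + 490·46968·46968, 1039681·46968 + 46968·1039681) = (2161873163521, 97663474416)

1039681 46968
2161873163521 97663474416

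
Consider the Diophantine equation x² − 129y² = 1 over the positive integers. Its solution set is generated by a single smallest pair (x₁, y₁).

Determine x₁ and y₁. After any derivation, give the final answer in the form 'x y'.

16855 1484

√129 = [11; 2,1,3,1,6,1,3,1,2,22, …], period ℓ=10 (even) → k=9
a_0=11:  p_0=11·1+0=11,  q_0=11·0+1=1
…
a_3=3:  p_3=3·34+23=125,  q_3=3·3+2=11
…
a_8=1:  p_8=1·4793+1238=6031,  q_8=1·422+109=531
a_9=2:  p_9=2·6031+4793=16855,  q_9=2·531+422=1484
→ (16855, 1484).  Check: 16855²=284091025, 129·1484²=284091024, difference 1.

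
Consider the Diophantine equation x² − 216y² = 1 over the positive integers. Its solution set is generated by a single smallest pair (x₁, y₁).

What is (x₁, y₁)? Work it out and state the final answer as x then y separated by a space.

485 33

[14; 1,2,3,2,1,28] for √216; ℓ=6 ⇒ convergent index 5
step 0: (14, 1)  from 14·(1,0) + (0,1)
…
step 4: (338, 23)  from 2·(147,10) + (44,3)
step 5: (485, 33)  from 1·(338,23) + (147,10)
→ (485, 33).  Check: 485²=235225, 216·33²=235224, difference 1.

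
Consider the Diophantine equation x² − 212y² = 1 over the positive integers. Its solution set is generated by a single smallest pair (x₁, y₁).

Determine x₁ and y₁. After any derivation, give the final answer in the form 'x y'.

66249 4550

d=212: √d = [14; 1,1,3,1,1,…,1,1,28] (ℓ=14, even), read p_13/q_13
a_0=14:  p_0=14·1+0=14,  q_0=14·0+1=1
…
a_2=1:  p_2=1·15+14=29,  q_2=1·1+1=2
…
a_4=1:  p_4=1·102+29=131,  q_4=1·7+2=9
…
a_12=1:  p_12=1·29135+7979=37114,  q_12=1·2001+548=2549
a_13=1:  p_13=1·37114+29135=66249,  q_13=1·2549+2001=4550
fundamental: x₁=66249, y₁=4550  (since 4388930001 − 212·20702500 = 1)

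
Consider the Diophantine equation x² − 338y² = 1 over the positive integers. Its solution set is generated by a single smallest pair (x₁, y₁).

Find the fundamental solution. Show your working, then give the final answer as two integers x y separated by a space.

114243 6214

√338 = [18; 2,1,1,2,36, …], period ℓ=5 (odd) → k=9
a_0=18:  p_0=18·1+0=18,  q_0=18·0+1=1
a_1=2:  p_1=2·18+1=37,  q_1=2·1+0=2
…
a_3=1:  p_3=1·55+37=92,  q_3=1·3+2=5
…
a_5=36:  p_5=36·239+92=8696,  q_5=36·13+5=473
…
a_7=1:  p_7=1·17631+8696=26327,  q_7=1·959+473=1432
a_8=1:  p_8=1·26327+17631=43958,  q_8=1·1432+959=2391
a_9=2:  p_9=2·43958+26327=114243,  q_9=2·2391+1432=6214
(x₁, y₁) = (114243, 6214);  114243² − 338·6214² = 1 ✓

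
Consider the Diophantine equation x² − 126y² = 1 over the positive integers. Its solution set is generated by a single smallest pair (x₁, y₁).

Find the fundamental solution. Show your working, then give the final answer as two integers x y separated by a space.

449 40

√126 → a₀=11, period (4,2,4,22); ℓ=4 even so k=3
a_0=11:  p_0=11·1+0=11,  q_0=11·0+1=1
…
a_2=2:  p_2=2·45+11=101,  q_2=2·4+1=9
a_3=4:  p_3=4·101+45=449,  q_3=4·9+4=40
(x₁, y₁) = (449, 40);  449² − 126·40² = 1 ✓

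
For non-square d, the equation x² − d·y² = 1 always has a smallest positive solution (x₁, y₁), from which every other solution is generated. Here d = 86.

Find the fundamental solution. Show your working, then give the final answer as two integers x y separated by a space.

10405 1122

[9; 3,1,1,1,8,1,1,1,3,18] for √86; ℓ=10 ⇒ convergent index 9
k=0  a_k=9  p_k/q_k = 9/1
…
k=8  a_k=1  p_k/q_k = 2847/307
k=9  a_k=3  p_k/q_k = 10405/1122
fundamental: x₁=10405, y₁=1122  (since 108264025 − 86·1258884 = 1)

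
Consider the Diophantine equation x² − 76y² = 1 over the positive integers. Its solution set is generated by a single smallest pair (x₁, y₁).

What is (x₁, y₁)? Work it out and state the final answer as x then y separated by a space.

57799 6630

d=76: √d = [8; 1,2,1,1,5,4,5,1,1,2,1,16] (ℓ=12, even), read p_11/q_11
a_0=8:  p_0=8·1+0=8,  q_0=8·0+1=1
a_1=1:  p_1=1·8+1=9,  q_1=1·1+0=1
…
a_10=2:  p_10=2·16311+8866=41488,  q_10=2·1871+1017=4759
a_11=1:  p_11=1·41488+16311=57799,  q_11=1·4759+1871=6630
(x₁, y₁) = (57799, 6630);  57799² − 76·6630² = 1 ✓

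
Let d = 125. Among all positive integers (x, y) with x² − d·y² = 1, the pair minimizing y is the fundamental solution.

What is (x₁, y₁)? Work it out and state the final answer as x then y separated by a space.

930249 83204

√125 → a₀=11, period (5,1,1,5,22); ℓ=5 odd so k=9
k=0  a_k=11  p_k/q_k = 11/1
k=1  a_k=5  p_k/q_k = 56/5
k=2  a_k=1  p_k/q_k = 67/6
k=3  a_k=1  p_k/q_k = 123/11
k=4  a_k=5  p_k/q_k = 682/61
k=5  a_k=22  p_k/q_k = 15127/1353
…
k=7  a_k=1  p_k/q_k = 91444/8179
k=8  a_k=1  p_k/q_k = 167761/15005
k=9  a_k=5  p_k/q_k = 930249/83204
(x₁, y₁) = (930249, 83204);  930249² − 125·83204² = 1 ✓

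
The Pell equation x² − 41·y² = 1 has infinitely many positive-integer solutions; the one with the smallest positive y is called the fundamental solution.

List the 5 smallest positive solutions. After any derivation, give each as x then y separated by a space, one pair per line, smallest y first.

2049 320
8396801 1311360
34410088449 5373952960
141012534067201 22022457918720
577869330197301249 90248027176961600

√41 = [6; 2,2,12, …], period ℓ=3 (odd) → k=5
i=0: a=6 ⇒ p=6, q=1
…
i=2: a=2 ⇒ p=32, q=5
…
i=4: a=2 ⇒ p=826, q=129
i=5: a=2 ⇒ p=2049, q=320
(x₁, y₁) = (2049, 320);  2049² − 41·320² = 1 ✓
(2049+320√41)^2 = 8396801 + 1311360√41
(2049+320√41)^3 = 34410088449 + 5373952960√41
(2049+320√41)^4 = 141012534067201 + 22022457918720√41
(2049+320√41)^5 = 577869330197301249 + 90248027176961600√41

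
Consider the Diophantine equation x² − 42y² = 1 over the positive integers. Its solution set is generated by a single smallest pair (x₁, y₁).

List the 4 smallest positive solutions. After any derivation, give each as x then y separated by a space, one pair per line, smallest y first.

d=42: √d = [6; 2,12] (ℓ=2, even), read p_1/q_1
i=0: a=6 ⇒ p=6, q=1
i=1: a=2 ⇒ p=13, q=2
(x₁, y₁) = (13, 2);  13² − 42·2² = 1 ✓
(13+2√42)^2 = 337 + 52√42
(13+2√42)^3 = 8749 + 1350√42
(13+2√42)^4 = 227137 + 35048√42

13 2
337 52
8749 1350
227137 35048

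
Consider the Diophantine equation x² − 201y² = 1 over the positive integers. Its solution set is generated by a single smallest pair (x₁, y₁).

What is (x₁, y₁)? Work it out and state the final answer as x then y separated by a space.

515095 36332

d=201: √d = [14; 5,1,1,1,2,…,1,5,28] (ℓ=14, even), read p_13/q_13
step 0: (14, 1)  from 14·(1,0) + (0,1)
step 1: (71, 5)  from 5·(14,1) + (1,0)
step 2: (85, 6)  from 1·(71,5) + (14,1)
step 3: (156, 11)  from 1·(85,6) + (71,5)
step 4: (241, 17)  from 1·(156,11) + (85,6)
step 5: (638, 45)  from 2·(241,17) + (156,11)
step 6: (879, 62)  from 1·(638,45) + (241,17)
step 7: (7670, 541)  from 8·(879,62) + (638,45)
step 8: (8549, 603)  from 1·(7670,541) + (879,62)
…
step 12: (91402, 6447)  from 1·(58085,4097) + (33317,2350)
step 13: (515095, 36332)  from 5·(91402,6447) + (58085,4097)
→ (515095, 36332).  Check: 515095²=265322859025, 201·36332²=265322859024, difference 1.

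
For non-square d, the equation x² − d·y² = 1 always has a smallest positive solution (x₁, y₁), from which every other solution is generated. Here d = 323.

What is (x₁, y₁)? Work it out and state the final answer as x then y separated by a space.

√323 → a₀=17, period (1,34); ℓ=2 even so k=1
step 0: (17, 1)  from 17·(1,0) + (0,1)
step 1: (18, 1)  from 1·(17,1) + (1,0)
→ (18, 1).  Check: 18²=324, 323·1²=323, difference 1.

18 1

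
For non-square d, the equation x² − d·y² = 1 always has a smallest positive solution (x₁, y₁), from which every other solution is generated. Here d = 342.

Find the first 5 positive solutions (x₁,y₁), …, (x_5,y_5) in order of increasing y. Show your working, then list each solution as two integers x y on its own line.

d=342: √d = [18; 2,36] (ℓ=2, even), read p_1/q_1
i=0: a=18 ⇒ p=18, q=1
i=1: a=2 ⇒ p=37, q=2
fundamental: x₁=37, y₁=2  (since 1369 − 342·4 = 1)
k=2:  x_2 = 37·37+342·2·2 = 2737,  y_2 = 37·2+2·37 = 148
k=3:  x_3 = 37·2737+342·2·148 = 202501,  y_3 = 37·148+2·2737 = 10950
k=4:  x_4 = 37·202501+342·2·10950 = 14982337,  y_4 = 37·10950+2·202501 = 810152
k=5:  x_5 = 37·14982337+342·2·810152 = 1108490437,  y_5 = 37·810152+2·14982337 = 59940298

37 2
2737 148
202501 10950
14982337 810152
1108490437 59940298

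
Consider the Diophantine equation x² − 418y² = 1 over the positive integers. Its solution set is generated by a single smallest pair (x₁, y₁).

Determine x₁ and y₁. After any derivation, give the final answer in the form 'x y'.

[20; 2,4,20,4,2,40] for √418; ℓ=6 ⇒ convergent index 5
a_0=20:  p_0=20·1+0=20,  q_0=20·0+1=1
…
a_2=4:  p_2=4·41+20=184,  q_2=4·2+1=9
a_3=20:  p_3=20·184+41=3721,  q_3=20·9+2=182
a_4=4:  p_4=4·3721+184=15068,  q_4=4·182+9=737
a_5=2:  p_5=2·15068+3721=33857,  q_5=2·737+182=1656
fundamental: x₁=33857, y₁=1656  (since 1146296449 − 418·2742336 = 1)

33857 1656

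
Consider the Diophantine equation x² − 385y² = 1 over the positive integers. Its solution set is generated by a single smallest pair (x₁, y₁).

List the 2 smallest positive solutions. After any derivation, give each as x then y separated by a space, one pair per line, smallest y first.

√385 = [19; 1,1,1,1,1,…,1,1,38, …], period ℓ=16 (even) → k=15
k=0  a_k=19  p_k/q_k = 19/1
…
k=3  a_k=1  p_k/q_k = 59/3
…
k=6  a_k=3  p_k/q_k = 569/29
…
k=8  a_k=2  p_k/q_k = 2021/103
k=9  a_k=1  p_k/q_k = 2747/140
k=10  a_k=3  p_k/q_k = 10262/523
…
k=13  a_k=1  p_k/q_k = 36280/1849
k=14  a_k=1  p_k/q_k = 59551/3035
k=15  a_k=1  p_k/q_k = 95831/4884
(x₁, y₁) = (95831, 4884);  95831² − 385·4884² = 1 ✓
(x_2, y_2) = (95831·95831 + 385·4884·4884, 95831·4884 + 4884·95831) = (18367161121, 936077208)

95831 4884
18367161121 936077208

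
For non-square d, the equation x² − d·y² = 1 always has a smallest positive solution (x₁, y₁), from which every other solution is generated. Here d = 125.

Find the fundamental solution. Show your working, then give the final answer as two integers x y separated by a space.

d=125: √d = [11; 5,1,1,5,22] (ℓ=5, odd), read p_9/q_9
i=0: a=11 ⇒ p=11, q=1
…
i=5: a=22 ⇒ p=15127, q=1353
…
i=7: a=1 ⇒ p=91444, q=8179
i=8: a=1 ⇒ p=167761, q=15005
i=9: a=5 ⇒ p=930249, q=83204
fundamental: x₁=930249, y₁=83204  (since 865363202001 − 125·6922905616 = 1)

930249 83204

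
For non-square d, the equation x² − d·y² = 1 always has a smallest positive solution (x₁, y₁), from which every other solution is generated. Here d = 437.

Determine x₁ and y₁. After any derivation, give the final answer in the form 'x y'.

4599 220

√437 → a₀=20, period (1,9,2,9,1,40); ℓ=6 even so k=5
i=0: a=20 ⇒ p=20, q=1
i=1: a=1 ⇒ p=21, q=1
i=2: a=9 ⇒ p=209, q=10
…
i=4: a=9 ⇒ p=4160, q=199
i=5: a=1 ⇒ p=4599, q=220
→ (4599, 220).  Check: 4599²=21150801, 437·220²=21150800, difference 1.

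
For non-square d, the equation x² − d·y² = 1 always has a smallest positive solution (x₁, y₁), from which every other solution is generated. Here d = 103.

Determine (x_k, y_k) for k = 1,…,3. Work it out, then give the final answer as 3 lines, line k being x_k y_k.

227528 22419
103537981567 10201900464
47115579739725224 4642436017523565

[10; 6,1,2,1,1,9,1,1,2,1,6,20] for √103; ℓ=12 ⇒ convergent index 11
step 0: (10, 1)  from 10·(1,0) + (0,1)
…
step 5: (477, 47)  from 1·(274,27) + (203,20)
…
step 9: (24266, 2391)  from 2·(9611,947) + (5044,497)
step 10: (33877, 3338)  from 1·(24266,2391) + (9611,947)
step 11: (227528, 22419)  from 6·(33877,3338) + (24266,2391)
→ (227528, 22419).  Check: 227528²=51768990784, 103·22419²=51768990783, difference 1.
(227528+22419√103)^2 = 103537981567 + 10201900464√103
(227528+22419√103)^3 = 47115579739725224 + 4642436017523565√103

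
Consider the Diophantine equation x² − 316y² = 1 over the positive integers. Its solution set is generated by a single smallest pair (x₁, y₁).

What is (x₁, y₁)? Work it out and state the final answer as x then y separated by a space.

12799 720

[17; 1,3,2,8,2,3,1,34] for √316; ℓ=8 ⇒ convergent index 7
k=0  a_k=17  p_k/q_k = 17/1
k=1  a_k=1  p_k/q_k = 18/1
…
k=3  a_k=2  p_k/q_k = 160/9
k=4  a_k=8  p_k/q_k = 1351/76
k=5  a_k=2  p_k/q_k = 2862/161
k=6  a_k=3  p_k/q_k = 9937/559
k=7  a_k=1  p_k/q_k = 12799/720
→ (12799, 720).  Check: 12799²=163814401, 316·720²=163814400, difference 1.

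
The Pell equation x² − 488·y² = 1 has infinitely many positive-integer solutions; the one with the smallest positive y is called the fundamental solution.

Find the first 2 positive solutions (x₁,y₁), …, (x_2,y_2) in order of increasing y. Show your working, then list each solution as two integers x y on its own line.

243 11
118097 5346

√488 = [22; 11,44, …], period ℓ=2 (even) → k=1
step 0: (22, 1)  from 22·(1,0) + (0,1)
step 1: (243, 11)  from 11·(22,1) + (1,0)
→ (243, 11).  Check: 243²=59049, 488·11²=59048, difference 1.
k=2:  x_2 = 243·243+488·11·11 = 118097,  y_2 = 243·11+11·243 = 5346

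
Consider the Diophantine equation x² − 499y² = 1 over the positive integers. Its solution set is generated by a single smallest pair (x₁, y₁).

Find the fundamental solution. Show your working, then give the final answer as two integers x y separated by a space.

4490 201

[22; 2,1,21,1,2,44] for √499; ℓ=6 ⇒ convergent index 5
k=0  a_k=22  p_k/q_k = 22/1
…
k=3  a_k=21  p_k/q_k = 1452/65
k=4  a_k=1  p_k/q_k = 1519/68
k=5  a_k=2  p_k/q_k = 4490/201
(x₁, y₁) = (4490, 201);  4490² − 499·201² = 1 ✓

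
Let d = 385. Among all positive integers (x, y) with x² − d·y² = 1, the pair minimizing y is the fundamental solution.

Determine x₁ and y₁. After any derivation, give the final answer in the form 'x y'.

95831 4884

√385 → a₀=19, period (1,1,1,1,1,…,1,1,38); ℓ=16 even so k=15
a_0=19:  p_0=19·1+0=19,  q_0=19·0+1=1
…
a_5=1:  p_5=1·98+59=157,  q_5=1·5+3=8
…
a_7=1:  p_7=1·569+157=726,  q_7=1·29+8=37
…
a_9=1:  p_9=1·2021+726=2747,  q_9=1·103+37=140
a_10=3:  p_10=3·2747+2021=10262,  q_10=3·140+103=523
a_11=1:  p_11=1·10262+2747=13009,  q_11=1·523+140=663
…
a_13=1:  p_13=1·23271+13009=36280,  q_13=1·1186+663=1849
a_14=1:  p_14=1·36280+23271=59551,  q_14=1·1849+1186=3035
a_15=1:  p_15=1·59551+36280=95831,  q_15=1·3035+1849=4884
fundamental: x₁=95831, y₁=4884  (since 9183580561 − 385·23853456 = 1)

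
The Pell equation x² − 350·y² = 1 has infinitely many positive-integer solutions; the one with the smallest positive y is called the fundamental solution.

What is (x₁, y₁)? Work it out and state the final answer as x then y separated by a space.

449 24

d=350: √d = [18; 1,2,2,2,1,36] (ℓ=6, even), read p_5/q_5
step 0: (18, 1)  from 18·(1,0) + (0,1)
step 1: (19, 1)  from 1·(18,1) + (1,0)
step 2: (56, 3)  from 2·(19,1) + (18,1)
…
step 4: (318, 17)  from 2·(131,7) + (56,3)
step 5: (449, 24)  from 1·(318,17) + (131,7)
fundamental: x₁=449, y₁=24  (since 201601 − 350·576 = 1)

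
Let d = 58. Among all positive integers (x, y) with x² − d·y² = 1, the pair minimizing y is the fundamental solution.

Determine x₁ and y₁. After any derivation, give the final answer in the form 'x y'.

19603 2574

[7; 1,1,1,1,1,1,14] for √58; ℓ=7 ⇒ convergent index 13
a_0=7:  p_0=7·1+0=7,  q_0=7·0+1=1
a_1=1:  p_1=1·7+1=8,  q_1=1·1+0=1
a_2=1:  p_2=1·8+7=15,  q_2=1·1+1=2
…
a_5=1:  p_5=1·38+23=61,  q_5=1·5+3=8
…
a_9=1:  p_9=1·1546+1447=2993,  q_9=1·203+190=393
a_10=1:  p_10=1·2993+1546=4539,  q_10=1·393+203=596
…
a_12=1:  p_12=1·7532+4539=12071,  q_12=1·989+596=1585
a_13=1:  p_13=1·12071+7532=19603,  q_13=1·1585+989=2574
fundamental: x₁=19603, y₁=2574  (since 384277609 − 58·6625476 = 1)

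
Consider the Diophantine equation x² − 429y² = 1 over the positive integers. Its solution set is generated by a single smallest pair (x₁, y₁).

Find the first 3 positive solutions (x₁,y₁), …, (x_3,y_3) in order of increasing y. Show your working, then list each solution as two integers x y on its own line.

√429 → a₀=20, period (1,2,2,9,1,12,1,9,2,2,1,40); ℓ=12 even so k=11
step 0: (20, 1)  from 20·(1,0) + (0,1)
step 1: (21, 1)  from 1·(20,1) + (1,0)
step 2: (62, 3)  from 2·(21,1) + (20,1)
…
step 4: (1367, 66)  from 9·(145,7) + (62,3)
step 5: (1512, 73)  from 1·(1367,66) + (145,7)
step 6: (19511, 942)  from 12·(1512,73) + (1367,66)
…
step 8: (208718, 10077)  from 9·(21023,1015) + (19511,942)
…
step 10: (1085636, 52415)  from 2·(438459,21169) + (208718,10077)
step 11: (1524095, 73584)  from 1·(1085636,52415) + (438459,21169)
fundamental: x₁=1524095, y₁=73584  (since 2322865569025 − 429·5414605056 = 1)
(x_2, y_2) = (1524095·1524095 + 429·73584·73584, 1524095·73584 + 73584·1524095) = (4645731138049, 224298012960)
(x_3, y_3) = (1524095·4645731138049 + 429·73584·224298012960, 1524095·224298012960 + 73584·4645731138049) = (14161071197688057215, 683702960124468816)

1524095 73584
4645731138049 224298012960
14161071197688057215 683702960124468816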